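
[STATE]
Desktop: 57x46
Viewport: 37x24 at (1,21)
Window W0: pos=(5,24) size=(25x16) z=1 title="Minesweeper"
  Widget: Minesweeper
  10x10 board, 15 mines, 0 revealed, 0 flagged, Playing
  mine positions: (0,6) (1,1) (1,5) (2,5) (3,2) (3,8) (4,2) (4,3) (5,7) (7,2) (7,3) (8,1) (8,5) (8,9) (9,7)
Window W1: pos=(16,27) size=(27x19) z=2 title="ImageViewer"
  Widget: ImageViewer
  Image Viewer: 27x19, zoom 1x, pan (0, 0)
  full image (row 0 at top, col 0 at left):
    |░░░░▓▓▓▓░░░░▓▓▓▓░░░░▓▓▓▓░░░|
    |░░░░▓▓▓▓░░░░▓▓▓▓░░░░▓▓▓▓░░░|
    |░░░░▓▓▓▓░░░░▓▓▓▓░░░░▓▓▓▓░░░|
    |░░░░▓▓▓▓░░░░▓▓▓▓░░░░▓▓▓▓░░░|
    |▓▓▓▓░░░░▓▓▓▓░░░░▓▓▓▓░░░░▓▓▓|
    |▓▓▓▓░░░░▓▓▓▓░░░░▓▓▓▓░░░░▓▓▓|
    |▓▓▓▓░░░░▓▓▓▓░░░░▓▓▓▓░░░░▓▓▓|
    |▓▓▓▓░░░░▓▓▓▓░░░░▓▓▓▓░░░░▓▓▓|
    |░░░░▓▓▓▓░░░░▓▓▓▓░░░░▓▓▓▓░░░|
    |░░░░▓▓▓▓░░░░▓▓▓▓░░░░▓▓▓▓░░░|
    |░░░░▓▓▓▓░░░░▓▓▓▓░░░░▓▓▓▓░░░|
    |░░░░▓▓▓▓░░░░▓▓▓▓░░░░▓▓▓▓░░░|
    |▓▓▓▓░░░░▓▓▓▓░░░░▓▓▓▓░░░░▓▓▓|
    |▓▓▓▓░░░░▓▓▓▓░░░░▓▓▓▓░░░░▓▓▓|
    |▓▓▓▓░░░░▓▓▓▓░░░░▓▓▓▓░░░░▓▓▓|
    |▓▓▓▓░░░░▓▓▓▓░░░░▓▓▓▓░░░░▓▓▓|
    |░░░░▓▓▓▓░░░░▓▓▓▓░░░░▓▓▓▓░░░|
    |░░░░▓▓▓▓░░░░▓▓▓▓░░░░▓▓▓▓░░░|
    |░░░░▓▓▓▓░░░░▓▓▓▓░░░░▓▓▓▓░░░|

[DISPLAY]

                                     
                                     
                                     
    ┏━━━━━━━━━━━━━━━━━━━━━━━┓        
    ┃ Minesweeper           ┃        
    ┠───────────────────────┨        
    ┃■■■■■■■■■■┏━━━━━━━━━━━━━━━━━━━━━
    ┃■■■■■■■■■■┃ ImageViewer         
    ┃■■■■■■■■■■┠─────────────────────
    ┃■■■■■■■■■■┃░░░░▓▓▓▓░░░░▓▓▓▓░░░░▓
    ┃■■■■■■■■■■┃░░░░▓▓▓▓░░░░▓▓▓▓░░░░▓
    ┃■■■■■■■■■■┃░░░░▓▓▓▓░░░░▓▓▓▓░░░░▓
    ┃■■■■■■■■■■┃░░░░▓▓▓▓░░░░▓▓▓▓░░░░▓
    ┃■■■■■■■■■■┃▓▓▓▓░░░░▓▓▓▓░░░░▓▓▓▓░
    ┃■■■■■■■■■■┃▓▓▓▓░░░░▓▓▓▓░░░░▓▓▓▓░
    ┃■■■■■■■■■■┃▓▓▓▓░░░░▓▓▓▓░░░░▓▓▓▓░
    ┃          ┃▓▓▓▓░░░░▓▓▓▓░░░░▓▓▓▓░
    ┃          ┃░░░░▓▓▓▓░░░░▓▓▓▓░░░░▓
    ┗━━━━━━━━━━┃░░░░▓▓▓▓░░░░▓▓▓▓░░░░▓
               ┃░░░░▓▓▓▓░░░░▓▓▓▓░░░░▓
               ┃░░░░▓▓▓▓░░░░▓▓▓▓░░░░▓
               ┃▓▓▓▓░░░░▓▓▓▓░░░░▓▓▓▓░
               ┃▓▓▓▓░░░░▓▓▓▓░░░░▓▓▓▓░
               ┃▓▓▓▓░░░░▓▓▓▓░░░░▓▓▓▓░


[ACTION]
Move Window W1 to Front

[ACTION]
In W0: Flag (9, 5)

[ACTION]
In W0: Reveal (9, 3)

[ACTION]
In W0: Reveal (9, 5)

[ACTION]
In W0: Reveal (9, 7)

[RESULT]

                                     
                                     
                                     
    ┏━━━━━━━━━━━━━━━━━━━━━━━┓        
    ┃ Minesweeper           ┃        
    ┠───────────────────────┨        
    ┃■■■■■■✹■■■┏━━━━━━━━━━━━━━━━━━━━━
    ┃■✹■■■✹■■■■┃ ImageViewer         
    ┃■■■■■✹■■■■┠─────────────────────
    ┃■■✹■■■■■✹■┃░░░░▓▓▓▓░░░░▓▓▓▓░░░░▓
    ┃■■✹✹■■■■■■┃░░░░▓▓▓▓░░░░▓▓▓▓░░░░▓
    ┃■■■■■■■✹■■┃░░░░▓▓▓▓░░░░▓▓▓▓░░░░▓
    ┃■■■■■■■■■■┃░░░░▓▓▓▓░░░░▓▓▓▓░░░░▓
    ┃■■✹✹■■■■■■┃▓▓▓▓░░░░▓▓▓▓░░░░▓▓▓▓░
    ┃■✹322✹■■■✹┃▓▓▓▓░░░░▓▓▓▓░░░░▓▓▓▓░
    ┃■■1 1⚑■✹■■┃▓▓▓▓░░░░▓▓▓▓░░░░▓▓▓▓░
    ┃          ┃▓▓▓▓░░░░▓▓▓▓░░░░▓▓▓▓░
    ┃          ┃░░░░▓▓▓▓░░░░▓▓▓▓░░░░▓
    ┗━━━━━━━━━━┃░░░░▓▓▓▓░░░░▓▓▓▓░░░░▓
               ┃░░░░▓▓▓▓░░░░▓▓▓▓░░░░▓
               ┃░░░░▓▓▓▓░░░░▓▓▓▓░░░░▓
               ┃▓▓▓▓░░░░▓▓▓▓░░░░▓▓▓▓░
               ┃▓▓▓▓░░░░▓▓▓▓░░░░▓▓▓▓░
               ┃▓▓▓▓░░░░▓▓▓▓░░░░▓▓▓▓░


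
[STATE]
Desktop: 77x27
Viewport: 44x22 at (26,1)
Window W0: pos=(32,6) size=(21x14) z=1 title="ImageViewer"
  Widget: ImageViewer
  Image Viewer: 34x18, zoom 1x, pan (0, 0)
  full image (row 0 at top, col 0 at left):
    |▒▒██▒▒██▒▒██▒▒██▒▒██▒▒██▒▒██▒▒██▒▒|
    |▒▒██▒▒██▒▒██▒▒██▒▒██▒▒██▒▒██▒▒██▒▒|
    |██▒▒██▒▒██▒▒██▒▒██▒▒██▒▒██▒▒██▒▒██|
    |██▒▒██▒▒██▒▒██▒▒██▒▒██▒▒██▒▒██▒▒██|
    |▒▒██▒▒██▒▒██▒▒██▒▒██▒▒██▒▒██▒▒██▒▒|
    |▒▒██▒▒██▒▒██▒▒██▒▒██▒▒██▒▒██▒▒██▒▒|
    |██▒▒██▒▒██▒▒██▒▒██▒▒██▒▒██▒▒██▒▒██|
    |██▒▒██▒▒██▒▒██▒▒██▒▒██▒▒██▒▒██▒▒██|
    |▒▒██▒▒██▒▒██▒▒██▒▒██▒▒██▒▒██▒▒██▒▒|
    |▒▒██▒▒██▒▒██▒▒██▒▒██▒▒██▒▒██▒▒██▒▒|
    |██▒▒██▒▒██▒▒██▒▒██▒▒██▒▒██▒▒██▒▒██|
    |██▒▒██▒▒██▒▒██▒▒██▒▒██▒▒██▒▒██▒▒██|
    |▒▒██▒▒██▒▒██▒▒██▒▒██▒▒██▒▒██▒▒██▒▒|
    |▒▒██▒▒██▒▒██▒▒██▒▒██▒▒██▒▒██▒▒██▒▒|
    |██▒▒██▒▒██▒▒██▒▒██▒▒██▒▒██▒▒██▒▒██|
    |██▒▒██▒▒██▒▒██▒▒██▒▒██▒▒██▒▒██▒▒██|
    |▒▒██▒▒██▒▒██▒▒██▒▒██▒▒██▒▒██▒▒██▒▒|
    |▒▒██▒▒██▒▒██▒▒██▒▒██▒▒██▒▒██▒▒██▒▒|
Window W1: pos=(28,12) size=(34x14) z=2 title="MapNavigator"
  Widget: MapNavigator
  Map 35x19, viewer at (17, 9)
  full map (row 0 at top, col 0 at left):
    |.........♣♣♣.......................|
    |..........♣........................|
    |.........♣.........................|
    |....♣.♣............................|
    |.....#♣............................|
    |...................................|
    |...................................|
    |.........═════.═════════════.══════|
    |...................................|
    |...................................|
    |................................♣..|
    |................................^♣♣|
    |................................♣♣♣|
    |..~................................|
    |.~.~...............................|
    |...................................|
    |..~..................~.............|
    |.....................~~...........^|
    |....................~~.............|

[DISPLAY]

                                            
                                            
                                            
                                            
                                            
      ┏━━━━━━━━━━━━━━━━━━━┓                 
      ┃ ImageViewer       ┃                 
      ┠───────────────────┨                 
      ┃▒▒██▒▒██▒▒██▒▒██▒▒█┃                 
      ┃▒▒██▒▒██▒▒██▒▒██▒▒█┃                 
      ┃██▒▒██▒▒██▒▒██▒▒██▒┃                 
  ┏━━━━━━━━━━━━━━━━━━━━━━━━━━━━━━━━┓        
  ┃ MapNavigator                   ┃        
  ┠────────────────────────────────┨        
  ┃....#♣..........................┃        
  ┃................................┃        
  ┃................................┃        
  ┃........═════.═════════════.════┃        
  ┃................................┃        
  ┃................@...............┃        
  ┃...............................♣┃        
  ┃...............................^┃        


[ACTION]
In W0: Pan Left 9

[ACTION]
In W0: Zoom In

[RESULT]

                                            
                                            
                                            
                                            
                                            
      ┏━━━━━━━━━━━━━━━━━━━┓                 
      ┃ ImageViewer       ┃                 
      ┠───────────────────┨                 
      ┃▒▒▒▒████▒▒▒▒████▒▒▒┃                 
      ┃▒▒▒▒████▒▒▒▒████▒▒▒┃                 
      ┃▒▒▒▒████▒▒▒▒████▒▒▒┃                 
  ┏━━━━━━━━━━━━━━━━━━━━━━━━━━━━━━━━┓        
  ┃ MapNavigator                   ┃        
  ┠────────────────────────────────┨        
  ┃....#♣..........................┃        
  ┃................................┃        
  ┃................................┃        
  ┃........═════.═════════════.════┃        
  ┃................................┃        
  ┃................@...............┃        
  ┃...............................♣┃        
  ┃...............................^┃        


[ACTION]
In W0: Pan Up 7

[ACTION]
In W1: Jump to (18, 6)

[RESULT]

                                            
                                            
                                            
                                            
                                            
      ┏━━━━━━━━━━━━━━━━━━━┓                 
      ┃ ImageViewer       ┃                 
      ┠───────────────────┨                 
      ┃▒▒▒▒████▒▒▒▒████▒▒▒┃                 
      ┃▒▒▒▒████▒▒▒▒████▒▒▒┃                 
      ┃▒▒▒▒████▒▒▒▒████▒▒▒┃                 
  ┏━━━━━━━━━━━━━━━━━━━━━━━━━━━━━━━━┓        
  ┃ MapNavigator                   ┃        
  ┠────────────────────────────────┨        
  ┃........♣.......................┃        
  ┃.......♣........................┃        
  ┃..♣.♣...........................┃        
  ┃...#♣...........................┃        
  ┃................................┃        
  ┃................@...............┃        
  ┃.......═════.═════════════.═════┃        
  ┃................................┃        


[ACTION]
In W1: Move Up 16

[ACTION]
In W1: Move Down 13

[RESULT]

                                            
                                            
                                            
                                            
                                            
      ┏━━━━━━━━━━━━━━━━━━━┓                 
      ┃ ImageViewer       ┃                 
      ┠───────────────────┨                 
      ┃▒▒▒▒████▒▒▒▒████▒▒▒┃                 
      ┃▒▒▒▒████▒▒▒▒████▒▒▒┃                 
      ┃▒▒▒▒████▒▒▒▒████▒▒▒┃                 
  ┏━━━━━━━━━━━━━━━━━━━━━━━━━━━━━━━━┓        
  ┃ MapNavigator                   ┃        
  ┠────────────────────────────────┨        
  ┃................................┃        
  ┃................................┃        
  ┃..............................♣.┃        
  ┃..............................^♣┃        
  ┃..............................♣♣┃        
  ┃~...............@...............┃        
  ┃.~..............................┃        
  ┃................................┃        


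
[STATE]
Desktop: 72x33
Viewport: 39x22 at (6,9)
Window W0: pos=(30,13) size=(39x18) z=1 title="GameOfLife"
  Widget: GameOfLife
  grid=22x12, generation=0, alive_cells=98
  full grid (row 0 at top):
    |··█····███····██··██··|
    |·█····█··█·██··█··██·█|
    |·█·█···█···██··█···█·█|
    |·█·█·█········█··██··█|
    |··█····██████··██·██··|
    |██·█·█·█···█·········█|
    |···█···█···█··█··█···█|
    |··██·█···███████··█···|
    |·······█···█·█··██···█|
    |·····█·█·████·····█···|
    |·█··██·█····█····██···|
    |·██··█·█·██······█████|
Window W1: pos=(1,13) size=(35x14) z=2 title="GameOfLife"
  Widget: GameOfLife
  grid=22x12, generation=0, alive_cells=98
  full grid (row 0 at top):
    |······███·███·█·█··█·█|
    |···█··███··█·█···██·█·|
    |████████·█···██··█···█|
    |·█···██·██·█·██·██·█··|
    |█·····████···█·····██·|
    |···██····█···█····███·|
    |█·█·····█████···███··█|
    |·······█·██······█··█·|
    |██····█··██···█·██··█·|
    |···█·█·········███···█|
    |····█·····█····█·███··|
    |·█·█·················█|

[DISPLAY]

                                       
                                       
                                       
                                       
━━━━━━━━━━━━━━━━━━━━━━━━━━━━━┓━━━━━━━━━
eOfLife                      ┃OfLife   
─────────────────────────────┨─────────
 0                           ┃0        
··███··█·█···██·█·           ┃··███····
████·█···██··█···█           ┃·█··█·██·
·██·██·█·██·██·█··           ┃··█···██·
··████···█·····██·           ┃█········
█····█···█····███·           ┃··██████·
····█████···███··█           ┃█·█···█··
···█·██······█··█·           ┃··█···█··
··█··██···█·██··█·           ┃█···█████
·█·········███···█           ┃··█···█·█
━━━━━━━━━━━━━━━━━━━━━━━━━━━━━┛█·█·████·
                        ┃·█··██·█····█·
                        ┃·██··█·█·██···
                        ┃              
                        ┗━━━━━━━━━━━━━━


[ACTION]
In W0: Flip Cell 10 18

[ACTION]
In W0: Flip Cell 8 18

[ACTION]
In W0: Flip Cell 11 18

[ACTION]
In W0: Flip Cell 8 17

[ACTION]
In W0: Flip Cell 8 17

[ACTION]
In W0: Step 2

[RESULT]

                                       
                                       
                                       
                                       
━━━━━━━━━━━━━━━━━━━━━━━━━━━━━┓━━━━━━━━━
eOfLife                      ┃OfLife   
─────────────────────────────┨─────────
 0                           ┃2        
··███··█·█···██·█·           ┃··███████
████·█···██··█···█           ┃██·······
·██·██·█·██·██·█··           ┃·█·██····
··████···█·····██·           ┃·█·······
█····█···█····███·           ┃█·····███
····█████···███··█           ┃··█···█··
···█·██······█··█·           ┃█··██····
··█··██···█·██··█·           ┃█·█······
·█·········███···█           ┃·██······
━━━━━━━━━━━━━━━━━━━━━━━━━━━━━┛·········
                        ┃·██····██·····
                        ┃·██·███·······
                        ┃              
                        ┗━━━━━━━━━━━━━━


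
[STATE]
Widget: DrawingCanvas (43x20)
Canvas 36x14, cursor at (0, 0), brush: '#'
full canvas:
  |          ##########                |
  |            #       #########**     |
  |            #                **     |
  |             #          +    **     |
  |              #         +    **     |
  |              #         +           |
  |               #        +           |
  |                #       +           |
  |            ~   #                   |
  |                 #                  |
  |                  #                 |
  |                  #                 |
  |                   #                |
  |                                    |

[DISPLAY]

+         ##########                       
            #       #########**            
            #                **            
             #          +    **            
              #         +    **            
              #         +                  
               #        +                  
                #       +                  
            ~   #                          
                 #                         
                  #                        
                  #                        
                   #                       
                                           
                                           
                                           
                                           
                                           
                                           
                                           


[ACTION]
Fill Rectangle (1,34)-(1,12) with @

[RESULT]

+         ##########                       
            @@@@@@@@@@@@@@@@@@@@@@@        
            #                **            
             #          +    **            
              #         +    **            
              #         +                  
               #        +                  
                #       +                  
            ~   #                          
                 #                         
                  #                        
                  #                        
                   #                       
                                           
                                           
                                           
                                           
                                           
                                           
                                           


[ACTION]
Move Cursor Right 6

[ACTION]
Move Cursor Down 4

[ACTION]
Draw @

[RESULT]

          ##########                       
            @@@@@@@@@@@@@@@@@@@@@@@        
            #                **            
             #          +    **            
      @       #         +    **            
              #         +                  
               #        +                  
                #       +                  
            ~   #                          
                 #                         
                  #                        
                  #                        
                   #                       
                                           
                                           
                                           
                                           
                                           
                                           
                                           


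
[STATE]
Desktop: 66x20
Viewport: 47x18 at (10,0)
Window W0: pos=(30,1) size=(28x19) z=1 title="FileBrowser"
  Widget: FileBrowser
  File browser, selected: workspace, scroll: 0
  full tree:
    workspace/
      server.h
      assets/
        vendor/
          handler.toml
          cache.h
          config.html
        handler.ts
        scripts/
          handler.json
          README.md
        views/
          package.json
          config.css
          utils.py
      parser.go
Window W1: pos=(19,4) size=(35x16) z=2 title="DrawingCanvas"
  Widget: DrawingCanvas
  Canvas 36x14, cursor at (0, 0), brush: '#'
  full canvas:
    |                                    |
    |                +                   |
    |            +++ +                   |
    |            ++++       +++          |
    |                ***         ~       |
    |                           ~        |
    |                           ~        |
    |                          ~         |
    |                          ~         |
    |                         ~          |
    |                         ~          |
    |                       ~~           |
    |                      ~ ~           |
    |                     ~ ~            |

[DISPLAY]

                                               
                    ┏━━━━━━━━━━━━━━━━━━━━━━━━━━
                    ┃ FileBrowser              
                    ┠──────────────────────────
         ┏━━━━━━━━━━━━━━━━━━━━━━━━━━━━━━━━━┓   
         ┃ DrawingCanvas                   ┃   
         ┠─────────────────────────────────┨   
         ┃+                                ┃   
         ┃                +                ┃   
         ┃            +++ +                ┃   
         ┃            ++++       +++       ┃   
         ┃                ***         ~    ┃   
         ┃                           ~     ┃   
         ┃                           ~     ┃   
         ┃                          ~      ┃   
         ┃                          ~      ┃   
         ┃                         ~       ┃   
         ┃                         ~       ┃   


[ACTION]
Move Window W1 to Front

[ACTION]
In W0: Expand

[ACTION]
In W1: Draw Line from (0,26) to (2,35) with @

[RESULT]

                                               
                    ┏━━━━━━━━━━━━━━━━━━━━━━━━━━
                    ┃ FileBrowser              
                    ┠──────────────────────────
         ┏━━━━━━━━━━━━━━━━━━━━━━━━━━━━━━━━━┓   
         ┃ DrawingCanvas                   ┃   
         ┠─────────────────────────────────┨   
         ┃+                         @@@    ┃   
         ┃                +            @@@@┃   
         ┃            +++ +                ┃   
         ┃            ++++       +++       ┃   
         ┃                ***         ~    ┃   
         ┃                           ~     ┃   
         ┃                           ~     ┃   
         ┃                          ~      ┃   
         ┃                          ~      ┃   
         ┃                         ~       ┃   
         ┃                         ~       ┃   


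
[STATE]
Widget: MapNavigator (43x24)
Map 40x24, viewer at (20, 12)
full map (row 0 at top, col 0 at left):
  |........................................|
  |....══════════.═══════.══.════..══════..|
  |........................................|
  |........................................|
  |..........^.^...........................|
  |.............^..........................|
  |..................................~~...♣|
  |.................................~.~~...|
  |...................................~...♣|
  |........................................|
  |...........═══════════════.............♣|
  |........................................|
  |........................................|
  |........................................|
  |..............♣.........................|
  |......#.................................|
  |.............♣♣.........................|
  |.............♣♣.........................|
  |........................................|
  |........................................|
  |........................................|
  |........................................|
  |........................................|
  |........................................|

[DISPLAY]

 ........................................  
 ....══════════.═══════.══.════..══════..  
 ........................................  
 ........................................  
 ..........^.^...........................  
 .............^..........................  
 ..................................~~...♣  
 .................................~.~~...  
 ...................................~...♣  
 ........................................  
 ...........═══════════════.............♣  
 ........................................  
 ....................@...................  
 ........................................  
 ..............♣.........................  
 ......#.................................  
 .............♣♣.........................  
 .............♣♣.........................  
 ........................................  
 ........................................  
 ........................................  
 ........................................  
 ........................................  
 ........................................  


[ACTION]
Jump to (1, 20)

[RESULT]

                    .......................
                    .......................
                    ...........════════════
                    .......................
                    .......................
                    .......................
                    ..............♣........
                    ......#................
                    .............♣♣........
                    .............♣♣........
                    .......................
                    .......................
                    .@.....................
                    .......................
                    .......................
                    .......................
                                           
                                           
                                           
                                           
                                           
                                           
                                           
                                           


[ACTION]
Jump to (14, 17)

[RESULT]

       .............^......................
       ..................................~~
       .................................~.~
       ...................................~
       ....................................
       ...........═══════════════..........
       ....................................
       ....................................
       ....................................
       ..............♣.....................
       ......#.............................
       .............♣♣.....................
       .............♣@.....................
       ....................................
       ....................................
       ....................................
       ....................................
       ....................................
       ....................................
                                           
                                           
                                           
                                           
                                           


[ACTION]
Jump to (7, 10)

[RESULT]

                                           
                                           
              .............................
              ....══════════.═══════.══.═══
              .............................
              .............................
              ..........^.^................
              .............^...............
              .............................
              .............................
              .............................
              .............................
              .......@...═══════════════...
              .............................
              .............................
              .............................
              ..............♣..............
              ......#......................
              .............♣♣..............
              .............♣♣..............
              .............................
              .............................
              .............................
              .............................


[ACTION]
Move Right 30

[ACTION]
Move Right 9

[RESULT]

                                           
                                           
......................                     
════.══.════..══════..                     
......................                     
......................                     
......................                     
......................                     
................~~...♣                     
...............~.~~...                     
.................~...♣                     
......................                     
════════.............@                     
......................                     
......................                     
......................                     
......................                     
......................                     
......................                     
......................                     
......................                     
......................                     
......................                     
......................                     


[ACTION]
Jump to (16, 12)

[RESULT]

     ......................................
     ....══════════.═══════.══.════..══════
     ......................................
     ......................................
     ..........^.^.........................
     .............^........................
     ..................................~~..
     .................................~.~~.
     ...................................~..
     ......................................
     ...........═══════════════............
     ......................................
     ................@.....................
     ......................................
     ..............♣.......................
     ......#...............................
     .............♣♣.......................
     .............♣♣.......................
     ......................................
     ......................................
     ......................................
     ......................................
     ......................................
     ......................................


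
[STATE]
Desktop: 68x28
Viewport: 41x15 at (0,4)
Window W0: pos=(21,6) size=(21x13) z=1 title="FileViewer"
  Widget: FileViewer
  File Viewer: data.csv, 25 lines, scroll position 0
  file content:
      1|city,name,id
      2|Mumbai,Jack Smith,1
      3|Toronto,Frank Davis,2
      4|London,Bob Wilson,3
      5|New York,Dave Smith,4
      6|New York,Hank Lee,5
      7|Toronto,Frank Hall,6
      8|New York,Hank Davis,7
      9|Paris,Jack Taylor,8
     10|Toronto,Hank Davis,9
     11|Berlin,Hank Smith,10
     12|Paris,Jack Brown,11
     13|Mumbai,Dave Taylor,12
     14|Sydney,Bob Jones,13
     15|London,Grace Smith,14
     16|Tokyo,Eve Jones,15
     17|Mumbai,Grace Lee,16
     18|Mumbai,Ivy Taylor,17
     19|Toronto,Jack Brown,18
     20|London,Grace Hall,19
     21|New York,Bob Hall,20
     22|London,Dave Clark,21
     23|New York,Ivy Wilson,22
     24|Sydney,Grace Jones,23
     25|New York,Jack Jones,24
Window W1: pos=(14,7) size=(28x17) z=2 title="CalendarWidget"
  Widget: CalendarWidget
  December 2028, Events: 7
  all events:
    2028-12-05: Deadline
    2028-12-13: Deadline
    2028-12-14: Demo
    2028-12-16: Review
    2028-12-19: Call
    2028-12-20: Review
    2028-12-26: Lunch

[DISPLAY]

                                         
                                         
                     ┏━━━━━━━━━━━━━━━━━━━
              ┏━━━━━━━━━━━━━━━━━━━━━━━━━━
              ┃ CalendarWidget           
              ┠──────────────────────────
              ┃      December 2028       
              ┃Mo Tu We Th Fr Sa Su      
              ┃             1  2  3      
              ┃ 4  5*  6  7  8  9 10     
              ┃11 12 13* 14* 15 16* 17   
              ┃18 19* 20* 21 22 23 24    
              ┃25 26* 27 28 29 30 31     
              ┃                          
              ┃                          


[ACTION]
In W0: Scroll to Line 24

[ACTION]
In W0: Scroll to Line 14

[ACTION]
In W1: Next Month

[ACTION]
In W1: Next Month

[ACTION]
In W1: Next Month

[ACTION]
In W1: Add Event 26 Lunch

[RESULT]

                                         
                                         
                     ┏━━━━━━━━━━━━━━━━━━━
              ┏━━━━━━━━━━━━━━━━━━━━━━━━━━
              ┃ CalendarWidget           
              ┠──────────────────────────
              ┃        March 2029        
              ┃Mo Tu We Th Fr Sa Su      
              ┃          1  2  3  4      
              ┃ 5  6  7  8  9 10 11      
              ┃12 13 14 15 16 17 18      
              ┃19 20 21 22 23 24 25      
              ┃26* 27 28 29 30 31        
              ┃                          
              ┃                          


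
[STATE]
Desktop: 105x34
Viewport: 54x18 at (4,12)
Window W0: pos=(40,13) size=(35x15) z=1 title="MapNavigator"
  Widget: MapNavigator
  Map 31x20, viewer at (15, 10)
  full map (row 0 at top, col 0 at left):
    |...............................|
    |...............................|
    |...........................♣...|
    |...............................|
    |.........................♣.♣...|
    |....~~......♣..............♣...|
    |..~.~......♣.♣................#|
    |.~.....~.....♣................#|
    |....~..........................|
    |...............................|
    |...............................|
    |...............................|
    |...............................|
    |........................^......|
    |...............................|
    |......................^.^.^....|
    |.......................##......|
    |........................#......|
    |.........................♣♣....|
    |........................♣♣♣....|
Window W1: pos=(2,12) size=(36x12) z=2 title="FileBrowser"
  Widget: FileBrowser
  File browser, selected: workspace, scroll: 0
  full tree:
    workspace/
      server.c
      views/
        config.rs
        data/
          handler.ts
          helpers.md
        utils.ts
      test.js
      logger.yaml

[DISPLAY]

━━━━━━━━━━━━━━━━━━━━━━━━━━━━━━━━━┓                    
FileBrowser                      ┃  ┏━━━━━━━━━━━━━━━━━
─────────────────────────────────┨  ┃ MapNavigator    
 [-] workspace/                  ┃  ┠─────────────────
   server.c                      ┃  ┃ ....~~......♣...
   [+] views/                    ┃  ┃ ..~.~......♣.♣..
   test.js                       ┃  ┃ .~.....~.....♣..
   logger.yaml                   ┃  ┃ ....~...........
                                 ┃  ┃ ................
                                 ┃  ┃ ...............@
                                 ┃  ┃ ................
━━━━━━━━━━━━━━━━━━━━━━━━━━━━━━━━━┛  ┃ ................
                                    ┃ ................
                                    ┃ ................
                                    ┃ ................
                                    ┗━━━━━━━━━━━━━━━━━
                                                      
                                                      


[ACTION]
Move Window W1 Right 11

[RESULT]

         ┏━━━━━━━━━━━━━━━━━━━━━━━━━━━━━━━━━━┓         
         ┃ FileBrowser                      ┃━━━━━━━━━
         ┠──────────────────────────────────┨gator    
         ┃> [-] workspace/                  ┃─────────
         ┃    server.c                      ┃.....♣...
         ┃    [+] views/                    ┃....♣.♣..
         ┃    test.js                       ┃~.....♣..
         ┃    logger.yaml                   ┃.........
         ┃                                  ┃.........
         ┃                                  ┃........@
         ┃                                  ┃.........
         ┗━━━━━━━━━━━━━━━━━━━━━━━━━━━━━━━━━━┛.........
                                    ┃ ................
                                    ┃ ................
                                    ┃ ................
                                    ┗━━━━━━━━━━━━━━━━━
                                                      
                                                      


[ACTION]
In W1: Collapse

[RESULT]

         ┏━━━━━━━━━━━━━━━━━━━━━━━━━━━━━━━━━━┓         
         ┃ FileBrowser                      ┃━━━━━━━━━
         ┠──────────────────────────────────┨gator    
         ┃> [+] workspace/                  ┃─────────
         ┃                                  ┃.....♣...
         ┃                                  ┃....♣.♣..
         ┃                                  ┃~.....♣..
         ┃                                  ┃.........
         ┃                                  ┃.........
         ┃                                  ┃........@
         ┃                                  ┃.........
         ┗━━━━━━━━━━━━━━━━━━━━━━━━━━━━━━━━━━┛.........
                                    ┃ ................
                                    ┃ ................
                                    ┃ ................
                                    ┗━━━━━━━━━━━━━━━━━
                                                      
                                                      


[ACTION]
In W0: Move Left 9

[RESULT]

         ┏━━━━━━━━━━━━━━━━━━━━━━━━━━━━━━━━━━┓         
         ┃ FileBrowser                      ┃━━━━━━━━━
         ┠──────────────────────────────────┨gator    
         ┃> [+] workspace/                  ┃─────────
         ┃                                  ┃  ....~~.
         ┃                                  ┃  ..~.~..
         ┃                                  ┃  .~.....
         ┃                                  ┃  ....~..
         ┃                                  ┃  .......
         ┃                                  ┃  ......@
         ┃                                  ┃  .......
         ┗━━━━━━━━━━━━━━━━━━━━━━━━━━━━━━━━━━┛  .......
                                    ┃          .......
                                    ┃          .......
                                    ┃          .......
                                    ┗━━━━━━━━━━━━━━━━━
                                                      
                                                      


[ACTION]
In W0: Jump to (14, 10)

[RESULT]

         ┏━━━━━━━━━━━━━━━━━━━━━━━━━━━━━━━━━━┓         
         ┃ FileBrowser                      ┃━━━━━━━━━
         ┠──────────────────────────────────┨gator    
         ┃> [+] workspace/                  ┃─────────
         ┃                                  ┃......♣..
         ┃                                  ┃.....♣.♣.
         ┃                                  ┃.~.....♣.
         ┃                                  ┃.........
         ┃                                  ┃.........
         ┃                                  ┃........@
         ┃                                  ┃.........
         ┗━━━━━━━━━━━━━━━━━━━━━━━━━━━━━━━━━━┛.........
                                    ┃  ...............
                                    ┃  ...............
                                    ┃  ...............
                                    ┗━━━━━━━━━━━━━━━━━
                                                      
                                                      


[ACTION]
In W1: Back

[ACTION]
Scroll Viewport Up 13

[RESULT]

                                                      
                                                      
                                                      
                                                      
                                                      
                                                      
                                                      
                                                      
                                                      
                                                      
                                                      
                                                      
         ┏━━━━━━━━━━━━━━━━━━━━━━━━━━━━━━━━━━┓         
         ┃ FileBrowser                      ┃━━━━━━━━━
         ┠──────────────────────────────────┨gator    
         ┃> [+] workspace/                  ┃─────────
         ┃                                  ┃......♣..
         ┃                                  ┃.....♣.♣.
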